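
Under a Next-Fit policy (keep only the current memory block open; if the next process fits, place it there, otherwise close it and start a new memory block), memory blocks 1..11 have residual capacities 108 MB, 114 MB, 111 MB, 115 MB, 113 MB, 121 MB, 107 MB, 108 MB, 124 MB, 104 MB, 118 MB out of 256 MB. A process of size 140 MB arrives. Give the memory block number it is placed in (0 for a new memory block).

Next-Fit only looks at memory block 11, which has 118 MB free.
140 MB does not fit, so a new memory block is opened.

0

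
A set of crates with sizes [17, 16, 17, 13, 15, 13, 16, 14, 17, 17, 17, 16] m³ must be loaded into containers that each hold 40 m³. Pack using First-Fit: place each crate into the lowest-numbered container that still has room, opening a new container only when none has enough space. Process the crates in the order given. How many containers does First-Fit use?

6

container 1: place 17 m³, 23 m³ left
container 1: place 16 m³, 7 m³ left
container 2: place 17 m³, 23 m³ left
container 2: place 13 m³, 10 m³ left
container 3: place 15 m³, 25 m³ left
container 3: place 13 m³, 12 m³ left
container 4: place 16 m³, 24 m³ left
container 4: place 14 m³, 10 m³ left
container 5: place 17 m³, 23 m³ left
container 5: place 17 m³, 6 m³ left
container 6: place 17 m³, 23 m³ left
container 6: place 16 m³, 7 m³ left
Final containers: [17,16] [17,13] [15,13] [16,14] [17,17] [17,16].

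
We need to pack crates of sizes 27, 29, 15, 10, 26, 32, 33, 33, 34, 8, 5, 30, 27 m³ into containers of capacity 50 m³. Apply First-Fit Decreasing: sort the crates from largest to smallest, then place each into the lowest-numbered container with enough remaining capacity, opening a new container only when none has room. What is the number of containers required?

Sorted descending: 34, 33, 33, 32, 30, 29, 27, 27, 26, 15, 10, 8, 5.
Put 34 m³ in container 1; 16 m³ remain.
Put 33 m³ in container 2; 17 m³ remain.
Put 33 m³ in container 3; 17 m³ remain.
Put 32 m³ in container 4; 18 m³ remain.
Put 30 m³ in container 5; 20 m³ remain.
Put 29 m³ in container 6; 21 m³ remain.
Put 27 m³ in container 7; 23 m³ remain.
Put 27 m³ in container 8; 23 m³ remain.
Put 26 m³ in container 9; 24 m³ remain.
Put 15 m³ in container 1; 1 m³ remain.
Put 10 m³ in container 2; 7 m³ remain.
Put 8 m³ in container 3; 9 m³ remain.
Put 5 m³ in container 2; 2 m³ remain.
Final containers: [34,15] [33,10,5] [33,8] [32] [30] [29] [27] [27] [26].

9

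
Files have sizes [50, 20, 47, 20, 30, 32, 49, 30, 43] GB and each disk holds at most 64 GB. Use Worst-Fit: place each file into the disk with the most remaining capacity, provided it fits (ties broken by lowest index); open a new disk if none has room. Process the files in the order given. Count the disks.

disk 1: place 50 GB, 14 GB left
disk 2: place 20 GB, 44 GB left
disk 3: place 47 GB, 17 GB left
disk 2: place 20 GB, 24 GB left
disk 4: place 30 GB, 34 GB left
disk 4: place 32 GB, 2 GB left
disk 5: place 49 GB, 15 GB left
disk 6: place 30 GB, 34 GB left
disk 7: place 43 GB, 21 GB left

7 disks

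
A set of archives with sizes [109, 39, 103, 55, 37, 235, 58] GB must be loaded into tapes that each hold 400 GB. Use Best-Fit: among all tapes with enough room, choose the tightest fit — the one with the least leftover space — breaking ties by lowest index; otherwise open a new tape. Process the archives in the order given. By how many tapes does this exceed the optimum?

0

Best-Fit: [109,39,103,55,37] [235,58] → 2 tapes.
Total size 636 GB; any packing needs at least ⌈636/400⌉ = 2 tapes.
So 2 is already optimal.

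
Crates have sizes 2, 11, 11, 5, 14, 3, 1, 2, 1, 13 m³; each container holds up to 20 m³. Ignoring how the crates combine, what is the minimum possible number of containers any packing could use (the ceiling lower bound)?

4 containers

Total size = 2 + 11 + 11 + 5 + 14 + 3 + 1 + 2 + 1 + 13 = 63 m³.
⌈63 / 20⌉ = 4.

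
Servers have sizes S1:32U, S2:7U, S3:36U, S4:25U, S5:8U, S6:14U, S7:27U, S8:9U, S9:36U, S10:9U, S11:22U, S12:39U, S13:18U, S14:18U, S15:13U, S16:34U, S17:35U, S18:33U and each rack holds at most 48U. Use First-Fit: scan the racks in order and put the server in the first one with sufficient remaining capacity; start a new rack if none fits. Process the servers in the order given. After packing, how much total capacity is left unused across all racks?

S1 (32U) → rack 1 (remaining 16U)
S2 (7U) → rack 1 (remaining 9U)
S3 (36U) → rack 2 (remaining 12U)
S4 (25U) → rack 3 (remaining 23U)
S5 (8U) → rack 1 (remaining 1U)
S6 (14U) → rack 3 (remaining 9U)
S7 (27U) → rack 4 (remaining 21U)
S8 (9U) → rack 2 (remaining 3U)
S9 (36U) → rack 5 (remaining 12U)
S10 (9U) → rack 3 (remaining 0U)
S11 (22U) → rack 6 (remaining 26U)
S12 (39U) → rack 7 (remaining 9U)
S13 (18U) → rack 4 (remaining 3U)
S14 (18U) → rack 6 (remaining 8U)
S15 (13U) → rack 8 (remaining 35U)
S16 (34U) → rack 8 (remaining 1U)
S17 (35U) → rack 9 (remaining 13U)
S18 (33U) → rack 10 (remaining 15U)
10 racks × 48U = 480U; used 415U; unused 65U.

65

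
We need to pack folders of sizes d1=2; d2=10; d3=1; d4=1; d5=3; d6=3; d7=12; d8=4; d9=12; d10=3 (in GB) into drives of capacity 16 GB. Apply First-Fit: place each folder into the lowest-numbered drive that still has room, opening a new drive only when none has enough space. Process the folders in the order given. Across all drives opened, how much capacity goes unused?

13

Put d1 (2 GB) in drive 1; 14 GB remain.
Put d2 (10 GB) in drive 1; 4 GB remain.
Put d3 (1 GB) in drive 1; 3 GB remain.
Put d4 (1 GB) in drive 1; 2 GB remain.
Put d5 (3 GB) in drive 2; 13 GB remain.
Put d6 (3 GB) in drive 2; 10 GB remain.
Put d7 (12 GB) in drive 3; 4 GB remain.
Put d8 (4 GB) in drive 2; 6 GB remain.
Put d9 (12 GB) in drive 4; 4 GB remain.
Put d10 (3 GB) in drive 2; 3 GB remain.
4 drives × 16 GB = 64 GB; used 51 GB; unused 13 GB.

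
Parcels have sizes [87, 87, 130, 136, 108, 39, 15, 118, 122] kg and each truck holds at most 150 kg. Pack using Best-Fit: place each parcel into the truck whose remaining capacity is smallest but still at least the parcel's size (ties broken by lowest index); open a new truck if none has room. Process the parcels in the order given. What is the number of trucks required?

truck 1: place 87 kg, 63 kg left
truck 2: place 87 kg, 63 kg left
truck 3: place 130 kg, 20 kg left
truck 4: place 136 kg, 14 kg left
truck 5: place 108 kg, 42 kg left
truck 5: place 39 kg, 3 kg left
truck 3: place 15 kg, 5 kg left
truck 6: place 118 kg, 32 kg left
truck 7: place 122 kg, 28 kg left
Final trucks: [87] [87] [130,15] [136] [108,39] [118] [122].

7 trucks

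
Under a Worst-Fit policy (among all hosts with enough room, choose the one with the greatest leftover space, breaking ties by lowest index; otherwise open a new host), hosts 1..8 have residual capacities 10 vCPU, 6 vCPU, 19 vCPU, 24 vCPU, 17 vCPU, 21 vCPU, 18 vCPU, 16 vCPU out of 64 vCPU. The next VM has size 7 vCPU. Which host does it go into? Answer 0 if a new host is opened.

4

Hosts with room: host 1 (10 vCPU), host 3 (19 vCPU), host 4 (24 vCPU), host 5 (17 vCPU), host 6 (21 vCPU), host 7 (18 vCPU), host 8 (16 vCPU).
Most room is host 4 with 24 vCPU free.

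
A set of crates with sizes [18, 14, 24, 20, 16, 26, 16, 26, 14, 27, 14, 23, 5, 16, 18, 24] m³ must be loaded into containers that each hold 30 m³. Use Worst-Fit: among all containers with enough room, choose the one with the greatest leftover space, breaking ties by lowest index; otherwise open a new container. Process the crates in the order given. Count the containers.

13

18 m³ → container 1 (remaining 12 m³)
14 m³ → container 2 (remaining 16 m³)
24 m³ → container 3 (remaining 6 m³)
20 m³ → container 4 (remaining 10 m³)
16 m³ → container 2 (remaining 0 m³)
26 m³ → container 5 (remaining 4 m³)
16 m³ → container 6 (remaining 14 m³)
26 m³ → container 7 (remaining 4 m³)
14 m³ → container 6 (remaining 0 m³)
27 m³ → container 8 (remaining 3 m³)
14 m³ → container 9 (remaining 16 m³)
23 m³ → container 10 (remaining 7 m³)
5 m³ → container 9 (remaining 11 m³)
16 m³ → container 11 (remaining 14 m³)
18 m³ → container 12 (remaining 12 m³)
24 m³ → container 13 (remaining 6 m³)
Final containers: [18] [14,16] [24] [20] [26] [16,14] [26] [27] [14,5] [23] [16] [18] [24].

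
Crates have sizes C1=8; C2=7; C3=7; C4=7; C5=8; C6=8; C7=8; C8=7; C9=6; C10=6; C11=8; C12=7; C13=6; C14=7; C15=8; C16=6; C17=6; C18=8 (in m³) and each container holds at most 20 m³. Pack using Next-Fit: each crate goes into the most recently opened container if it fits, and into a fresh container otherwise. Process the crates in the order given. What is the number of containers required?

8

container 1: place C1 (8 m³), 12 m³ left
container 1: place C2 (7 m³), 5 m³ left
container 2: place C3 (7 m³), 13 m³ left
container 2: place C4 (7 m³), 6 m³ left
container 3: place C5 (8 m³), 12 m³ left
container 3: place C6 (8 m³), 4 m³ left
container 4: place C7 (8 m³), 12 m³ left
container 4: place C8 (7 m³), 5 m³ left
container 5: place C9 (6 m³), 14 m³ left
container 5: place C10 (6 m³), 8 m³ left
container 5: place C11 (8 m³), 0 m³ left
container 6: place C12 (7 m³), 13 m³ left
container 6: place C13 (6 m³), 7 m³ left
container 6: place C14 (7 m³), 0 m³ left
container 7: place C15 (8 m³), 12 m³ left
container 7: place C16 (6 m³), 6 m³ left
container 7: place C17 (6 m³), 0 m³ left
container 8: place C18 (8 m³), 12 m³ left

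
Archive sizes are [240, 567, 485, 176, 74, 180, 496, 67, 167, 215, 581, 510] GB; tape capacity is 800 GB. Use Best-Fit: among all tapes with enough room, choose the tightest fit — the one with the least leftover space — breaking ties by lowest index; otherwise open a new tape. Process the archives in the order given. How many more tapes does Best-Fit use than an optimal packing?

1

Best-Fit: [240,485,74] [567,176] [180,496,67] [167,215] [581] [510] → 6 tapes.
Total size 3758 GB; any packing needs at least ⌈3758/800⌉ = 5 tapes.
An optimal packing achieves that bound: [581,215] [567,180] [510,240] [496,176,74] [485,167,67] → 5 tapes.
Excess: 6 − 5 = 1.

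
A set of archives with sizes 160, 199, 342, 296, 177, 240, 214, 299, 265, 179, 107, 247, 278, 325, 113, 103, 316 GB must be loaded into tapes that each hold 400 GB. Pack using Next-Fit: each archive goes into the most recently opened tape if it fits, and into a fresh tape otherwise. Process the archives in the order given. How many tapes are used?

14

160 GB → tape 1 (remaining 240 GB)
199 GB → tape 1 (remaining 41 GB)
342 GB → tape 2 (remaining 58 GB)
296 GB → tape 3 (remaining 104 GB)
177 GB → tape 4 (remaining 223 GB)
240 GB → tape 5 (remaining 160 GB)
214 GB → tape 6 (remaining 186 GB)
299 GB → tape 7 (remaining 101 GB)
265 GB → tape 8 (remaining 135 GB)
179 GB → tape 9 (remaining 221 GB)
107 GB → tape 9 (remaining 114 GB)
247 GB → tape 10 (remaining 153 GB)
278 GB → tape 11 (remaining 122 GB)
325 GB → tape 12 (remaining 75 GB)
113 GB → tape 13 (remaining 287 GB)
103 GB → tape 13 (remaining 184 GB)
316 GB → tape 14 (remaining 84 GB)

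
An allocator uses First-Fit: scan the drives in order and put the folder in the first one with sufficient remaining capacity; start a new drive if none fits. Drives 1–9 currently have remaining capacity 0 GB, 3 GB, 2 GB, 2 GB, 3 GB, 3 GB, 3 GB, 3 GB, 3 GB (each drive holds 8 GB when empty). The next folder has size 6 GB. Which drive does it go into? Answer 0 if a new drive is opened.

0

No drive has ≥ 6 GB free, so a new drive is opened.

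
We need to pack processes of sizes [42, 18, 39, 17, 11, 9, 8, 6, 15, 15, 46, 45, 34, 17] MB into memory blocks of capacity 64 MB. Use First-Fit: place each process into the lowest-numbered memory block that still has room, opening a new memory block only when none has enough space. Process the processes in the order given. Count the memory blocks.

6

Put 42 MB in memory block 1; 22 MB remain.
Put 18 MB in memory block 1; 4 MB remain.
Put 39 MB in memory block 2; 25 MB remain.
Put 17 MB in memory block 2; 8 MB remain.
Put 11 MB in memory block 3; 53 MB remain.
Put 9 MB in memory block 3; 44 MB remain.
Put 8 MB in memory block 2; 0 MB remain.
Put 6 MB in memory block 3; 38 MB remain.
Put 15 MB in memory block 3; 23 MB remain.
Put 15 MB in memory block 3; 8 MB remain.
Put 46 MB in memory block 4; 18 MB remain.
Put 45 MB in memory block 5; 19 MB remain.
Put 34 MB in memory block 6; 30 MB remain.
Put 17 MB in memory block 4; 1 MB remain.
Final memory blocks: [42,18] [39,17,8] [11,9,6,15,15] [46,17] [45] [34].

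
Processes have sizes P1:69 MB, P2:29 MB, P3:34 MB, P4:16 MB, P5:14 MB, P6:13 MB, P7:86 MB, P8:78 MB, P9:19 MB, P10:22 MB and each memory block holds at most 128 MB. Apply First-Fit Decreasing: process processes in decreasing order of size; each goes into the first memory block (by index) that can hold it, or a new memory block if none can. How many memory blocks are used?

Sorted descending: 86, 78, 69, 34, 29, 22, 19, 16, 14, 13.
Put 86 MB in memory block 1; 42 MB remain.
Put 78 MB in memory block 2; 50 MB remain.
Put 69 MB in memory block 3; 59 MB remain.
Put 34 MB in memory block 1; 8 MB remain.
Put 29 MB in memory block 2; 21 MB remain.
Put 22 MB in memory block 3; 37 MB remain.
Put 19 MB in memory block 2; 2 MB remain.
Put 16 MB in memory block 3; 21 MB remain.
Put 14 MB in memory block 3; 7 MB remain.
Put 13 MB in memory block 4; 115 MB remain.

4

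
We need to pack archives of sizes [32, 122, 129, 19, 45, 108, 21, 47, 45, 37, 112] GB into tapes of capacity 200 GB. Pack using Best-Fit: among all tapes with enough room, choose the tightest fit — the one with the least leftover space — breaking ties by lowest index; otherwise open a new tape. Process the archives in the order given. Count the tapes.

4

32 GB → tape 1 (remaining 168 GB)
122 GB → tape 1 (remaining 46 GB)
129 GB → tape 2 (remaining 71 GB)
19 GB → tape 1 (remaining 27 GB)
45 GB → tape 2 (remaining 26 GB)
108 GB → tape 3 (remaining 92 GB)
21 GB → tape 2 (remaining 5 GB)
47 GB → tape 3 (remaining 45 GB)
45 GB → tape 3 (remaining 0 GB)
37 GB → tape 4 (remaining 163 GB)
112 GB → tape 4 (remaining 51 GB)
Final tapes: [32,122,19] [129,45,21] [108,47,45] [37,112].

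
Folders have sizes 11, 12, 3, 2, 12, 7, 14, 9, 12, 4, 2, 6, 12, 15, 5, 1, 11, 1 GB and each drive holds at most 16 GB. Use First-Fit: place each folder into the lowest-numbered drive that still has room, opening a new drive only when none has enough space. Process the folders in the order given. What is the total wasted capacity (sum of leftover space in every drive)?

21

drive 1: place 11 GB, 5 GB left
drive 2: place 12 GB, 4 GB left
drive 1: place 3 GB, 2 GB left
drive 1: place 2 GB, 0 GB left
drive 3: place 12 GB, 4 GB left
drive 4: place 7 GB, 9 GB left
drive 5: place 14 GB, 2 GB left
drive 4: place 9 GB, 0 GB left
drive 6: place 12 GB, 4 GB left
drive 2: place 4 GB, 0 GB left
drive 3: place 2 GB, 2 GB left
drive 7: place 6 GB, 10 GB left
drive 8: place 12 GB, 4 GB left
drive 9: place 15 GB, 1 GB left
drive 7: place 5 GB, 5 GB left
drive 3: place 1 GB, 1 GB left
drive 10: place 11 GB, 5 GB left
drive 3: place 1 GB, 0 GB left
10 drives × 16 GB = 160 GB; used 139 GB; unused 21 GB.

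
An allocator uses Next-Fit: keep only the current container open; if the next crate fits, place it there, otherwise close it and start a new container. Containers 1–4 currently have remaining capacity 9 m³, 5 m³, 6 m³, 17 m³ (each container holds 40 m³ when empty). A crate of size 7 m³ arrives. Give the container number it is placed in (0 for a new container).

4

Next-Fit only looks at container 4, which has 17 m³ free.
7 m³ fits there.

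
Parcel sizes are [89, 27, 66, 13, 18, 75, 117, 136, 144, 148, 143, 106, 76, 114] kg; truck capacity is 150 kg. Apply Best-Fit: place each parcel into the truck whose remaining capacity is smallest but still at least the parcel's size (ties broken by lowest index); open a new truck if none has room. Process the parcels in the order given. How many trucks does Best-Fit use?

truck 1: place 89 kg, 61 kg left
truck 1: place 27 kg, 34 kg left
truck 2: place 66 kg, 84 kg left
truck 1: place 13 kg, 21 kg left
truck 1: place 18 kg, 3 kg left
truck 2: place 75 kg, 9 kg left
truck 3: place 117 kg, 33 kg left
truck 4: place 136 kg, 14 kg left
truck 5: place 144 kg, 6 kg left
truck 6: place 148 kg, 2 kg left
truck 7: place 143 kg, 7 kg left
truck 8: place 106 kg, 44 kg left
truck 9: place 76 kg, 74 kg left
truck 10: place 114 kg, 36 kg left

10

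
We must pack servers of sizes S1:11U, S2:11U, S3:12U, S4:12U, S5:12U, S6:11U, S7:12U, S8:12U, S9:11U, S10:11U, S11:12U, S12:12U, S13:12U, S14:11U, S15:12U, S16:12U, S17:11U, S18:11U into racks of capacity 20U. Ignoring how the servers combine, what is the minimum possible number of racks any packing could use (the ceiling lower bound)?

11 racks

Total size = 11 + 11 + 12 + 12 + 12 + 11 + 12 + 12 + 11 + 11 + 12 + 12 + 12 + 11 + 12 + 12 + 11 + 11 = 208U.
⌈208 / 20⌉ = 11.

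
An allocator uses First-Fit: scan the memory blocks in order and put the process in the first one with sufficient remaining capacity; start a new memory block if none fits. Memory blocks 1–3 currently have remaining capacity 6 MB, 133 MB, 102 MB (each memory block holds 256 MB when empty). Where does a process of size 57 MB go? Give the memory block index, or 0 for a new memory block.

Memory blocks with room: memory block 2 (133 MB), memory block 3 (102 MB).
The first with room is memory block 2.

2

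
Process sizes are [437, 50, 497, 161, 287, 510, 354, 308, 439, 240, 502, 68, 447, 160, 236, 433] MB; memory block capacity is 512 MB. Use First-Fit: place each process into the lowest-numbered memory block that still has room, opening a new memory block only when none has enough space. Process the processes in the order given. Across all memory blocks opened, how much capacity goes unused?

503

Put 437 MB in memory block 1; 75 MB remain.
Put 50 MB in memory block 1; 25 MB remain.
Put 497 MB in memory block 2; 15 MB remain.
Put 161 MB in memory block 3; 351 MB remain.
Put 287 MB in memory block 3; 64 MB remain.
Put 510 MB in memory block 4; 2 MB remain.
Put 354 MB in memory block 5; 158 MB remain.
Put 308 MB in memory block 6; 204 MB remain.
Put 439 MB in memory block 7; 73 MB remain.
Put 240 MB in memory block 8; 272 MB remain.
Put 502 MB in memory block 9; 10 MB remain.
Put 68 MB in memory block 5; 90 MB remain.
Put 447 MB in memory block 10; 65 MB remain.
Put 160 MB in memory block 6; 44 MB remain.
Put 236 MB in memory block 8; 36 MB remain.
Put 433 MB in memory block 11; 79 MB remain.
11 memory blocks × 512 MB = 5632 MB; used 5129 MB; unused 503 MB.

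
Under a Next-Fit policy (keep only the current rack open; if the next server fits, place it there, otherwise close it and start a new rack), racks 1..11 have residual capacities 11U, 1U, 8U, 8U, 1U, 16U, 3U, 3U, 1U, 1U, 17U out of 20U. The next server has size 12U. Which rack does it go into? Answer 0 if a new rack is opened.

Next-Fit only looks at rack 11, which has 17U free.
12U fits there.

11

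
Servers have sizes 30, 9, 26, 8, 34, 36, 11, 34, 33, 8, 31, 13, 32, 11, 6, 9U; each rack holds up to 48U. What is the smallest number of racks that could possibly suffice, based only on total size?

7

Total size = 30 + 9 + 26 + 8 + 34 + 36 + 11 + 34 + 33 + 8 + 31 + 13 + 32 + 11 + 6 + 9 = 331U.
⌈331 / 48⌉ = 7.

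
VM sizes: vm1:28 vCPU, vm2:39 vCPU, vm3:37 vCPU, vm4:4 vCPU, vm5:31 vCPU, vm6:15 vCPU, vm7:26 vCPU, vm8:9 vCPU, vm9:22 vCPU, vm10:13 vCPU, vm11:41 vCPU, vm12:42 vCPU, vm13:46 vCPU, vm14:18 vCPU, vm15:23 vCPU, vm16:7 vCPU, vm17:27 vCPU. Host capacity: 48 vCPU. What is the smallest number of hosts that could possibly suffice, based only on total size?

9 hosts

Total size = 28 + 39 + 37 + 4 + 31 + 15 + 26 + 9 + 22 + 13 + 41 + 42 + 46 + 18 + 23 + 7 + 27 = 428 vCPU.
⌈428 / 48⌉ = 9.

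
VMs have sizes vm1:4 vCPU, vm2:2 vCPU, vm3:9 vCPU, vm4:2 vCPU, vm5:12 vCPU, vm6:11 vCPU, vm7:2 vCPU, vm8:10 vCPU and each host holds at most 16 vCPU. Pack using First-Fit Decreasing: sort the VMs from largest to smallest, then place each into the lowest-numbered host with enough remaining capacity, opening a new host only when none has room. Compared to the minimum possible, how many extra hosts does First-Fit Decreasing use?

First-Fit Decreasing: [12,4] [11,2,2] [10,2] [9] → 4 hosts.
Total size 52 vCPU; any packing needs at least ⌈52/16⌉ = 4 hosts.
So 4 is already optimal.

0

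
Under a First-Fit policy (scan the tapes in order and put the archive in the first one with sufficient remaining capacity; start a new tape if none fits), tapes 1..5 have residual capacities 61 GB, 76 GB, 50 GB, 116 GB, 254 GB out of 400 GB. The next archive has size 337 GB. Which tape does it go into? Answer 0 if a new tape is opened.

0

No tape has ≥ 337 GB free, so a new tape is opened.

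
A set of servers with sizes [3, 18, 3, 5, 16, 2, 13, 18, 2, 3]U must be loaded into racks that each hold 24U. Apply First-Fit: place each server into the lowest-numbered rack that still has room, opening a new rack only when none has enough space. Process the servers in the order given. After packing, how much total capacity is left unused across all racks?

13

rack 1: place 3U, 21U left
rack 1: place 18U, 3U left
rack 1: place 3U, 0U left
rack 2: place 5U, 19U left
rack 2: place 16U, 3U left
rack 2: place 2U, 1U left
rack 3: place 13U, 11U left
rack 4: place 18U, 6U left
rack 3: place 2U, 9U left
rack 3: place 3U, 6U left
4 racks × 24U = 96U; used 83U; unused 13U.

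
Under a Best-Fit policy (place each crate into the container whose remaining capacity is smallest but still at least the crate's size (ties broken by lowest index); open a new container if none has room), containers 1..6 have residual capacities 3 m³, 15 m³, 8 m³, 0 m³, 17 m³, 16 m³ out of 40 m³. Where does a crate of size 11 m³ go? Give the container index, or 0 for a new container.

Containers with room: container 2 (15 m³), container 5 (17 m³), container 6 (16 m³).
Tightest fit is container 2 with 15 m³ free.

2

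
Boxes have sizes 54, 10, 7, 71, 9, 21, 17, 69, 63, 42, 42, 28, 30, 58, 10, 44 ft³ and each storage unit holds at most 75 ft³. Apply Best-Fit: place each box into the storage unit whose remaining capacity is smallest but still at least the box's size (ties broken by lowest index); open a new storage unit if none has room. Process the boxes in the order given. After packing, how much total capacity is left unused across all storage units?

storage unit 1: place 54 ft³, 21 ft³ left
storage unit 1: place 10 ft³, 11 ft³ left
storage unit 1: place 7 ft³, 4 ft³ left
storage unit 2: place 71 ft³, 4 ft³ left
storage unit 3: place 9 ft³, 66 ft³ left
storage unit 3: place 21 ft³, 45 ft³ left
storage unit 3: place 17 ft³, 28 ft³ left
storage unit 4: place 69 ft³, 6 ft³ left
storage unit 5: place 63 ft³, 12 ft³ left
storage unit 6: place 42 ft³, 33 ft³ left
storage unit 7: place 42 ft³, 33 ft³ left
storage unit 3: place 28 ft³, 0 ft³ left
storage unit 6: place 30 ft³, 3 ft³ left
storage unit 8: place 58 ft³, 17 ft³ left
storage unit 5: place 10 ft³, 2 ft³ left
storage unit 9: place 44 ft³, 31 ft³ left
9 storage units × 75 ft³ = 675 ft³; used 575 ft³; unused 100 ft³.

100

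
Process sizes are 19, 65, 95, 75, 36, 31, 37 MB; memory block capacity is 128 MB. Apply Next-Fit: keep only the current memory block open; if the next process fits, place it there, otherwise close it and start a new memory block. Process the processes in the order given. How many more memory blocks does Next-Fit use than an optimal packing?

Next-Fit: [19,65] [95] [75,36] [31,37] → 4 memory blocks.
Total size 358 MB; any packing needs at least ⌈358/128⌉ = 3 memory blocks.
An optimal packing achieves that bound: [95,31] [75,37] [65,36,19] → 3 memory blocks.
Excess: 4 − 3 = 1.

1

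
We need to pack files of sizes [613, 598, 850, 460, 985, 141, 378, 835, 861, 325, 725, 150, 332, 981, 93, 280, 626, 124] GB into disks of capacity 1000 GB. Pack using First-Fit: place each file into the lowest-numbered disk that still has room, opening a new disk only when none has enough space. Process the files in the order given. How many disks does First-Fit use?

11

Put 613 GB in disk 1; 387 GB remain.
Put 598 GB in disk 2; 402 GB remain.
Put 850 GB in disk 3; 150 GB remain.
Put 460 GB in disk 4; 540 GB remain.
Put 985 GB in disk 5; 15 GB remain.
Put 141 GB in disk 1; 246 GB remain.
Put 378 GB in disk 2; 24 GB remain.
Put 835 GB in disk 6; 165 GB remain.
Put 861 GB in disk 7; 139 GB remain.
Put 325 GB in disk 4; 215 GB remain.
Put 725 GB in disk 8; 275 GB remain.
Put 150 GB in disk 1; 96 GB remain.
Put 332 GB in disk 9; 668 GB remain.
Put 981 GB in disk 10; 19 GB remain.
Put 93 GB in disk 1; 3 GB remain.
Put 280 GB in disk 9; 388 GB remain.
Put 626 GB in disk 11; 374 GB remain.
Put 124 GB in disk 3; 26 GB remain.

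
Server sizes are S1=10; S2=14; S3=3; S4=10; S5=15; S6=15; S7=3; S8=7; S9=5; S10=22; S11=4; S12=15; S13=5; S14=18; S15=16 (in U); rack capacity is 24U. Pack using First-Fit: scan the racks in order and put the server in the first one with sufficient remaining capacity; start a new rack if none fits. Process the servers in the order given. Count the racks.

S1 (10U) → rack 1 (remaining 14U)
S2 (14U) → rack 1 (remaining 0U)
S3 (3U) → rack 2 (remaining 21U)
S4 (10U) → rack 2 (remaining 11U)
S5 (15U) → rack 3 (remaining 9U)
S6 (15U) → rack 4 (remaining 9U)
S7 (3U) → rack 2 (remaining 8U)
S8 (7U) → rack 2 (remaining 1U)
S9 (5U) → rack 3 (remaining 4U)
S10 (22U) → rack 5 (remaining 2U)
S11 (4U) → rack 3 (remaining 0U)
S12 (15U) → rack 6 (remaining 9U)
S13 (5U) → rack 4 (remaining 4U)
S14 (18U) → rack 7 (remaining 6U)
S15 (16U) → rack 8 (remaining 8U)

8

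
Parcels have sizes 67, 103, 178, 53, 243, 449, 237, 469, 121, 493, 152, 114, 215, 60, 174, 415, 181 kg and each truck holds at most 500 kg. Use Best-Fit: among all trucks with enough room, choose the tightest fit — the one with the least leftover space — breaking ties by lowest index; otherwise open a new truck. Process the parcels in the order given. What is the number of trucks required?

67 kg → truck 1 (remaining 433 kg)
103 kg → truck 1 (remaining 330 kg)
178 kg → truck 1 (remaining 152 kg)
53 kg → truck 1 (remaining 99 kg)
243 kg → truck 2 (remaining 257 kg)
449 kg → truck 3 (remaining 51 kg)
237 kg → truck 2 (remaining 20 kg)
469 kg → truck 4 (remaining 31 kg)
121 kg → truck 5 (remaining 379 kg)
493 kg → truck 6 (remaining 7 kg)
152 kg → truck 5 (remaining 227 kg)
114 kg → truck 5 (remaining 113 kg)
215 kg → truck 7 (remaining 285 kg)
60 kg → truck 1 (remaining 39 kg)
174 kg → truck 7 (remaining 111 kg)
415 kg → truck 8 (remaining 85 kg)
181 kg → truck 9 (remaining 319 kg)

9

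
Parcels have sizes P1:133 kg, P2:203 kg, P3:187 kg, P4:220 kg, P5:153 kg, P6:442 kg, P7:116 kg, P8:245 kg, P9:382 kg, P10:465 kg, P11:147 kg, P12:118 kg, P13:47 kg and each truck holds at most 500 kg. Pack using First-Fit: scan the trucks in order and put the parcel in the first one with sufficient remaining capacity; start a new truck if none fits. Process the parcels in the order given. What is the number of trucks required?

P1 (133 kg) → truck 1 (remaining 367 kg)
P2 (203 kg) → truck 1 (remaining 164 kg)
P3 (187 kg) → truck 2 (remaining 313 kg)
P4 (220 kg) → truck 2 (remaining 93 kg)
P5 (153 kg) → truck 1 (remaining 11 kg)
P6 (442 kg) → truck 3 (remaining 58 kg)
P7 (116 kg) → truck 4 (remaining 384 kg)
P8 (245 kg) → truck 4 (remaining 139 kg)
P9 (382 kg) → truck 5 (remaining 118 kg)
P10 (465 kg) → truck 6 (remaining 35 kg)
P11 (147 kg) → truck 7 (remaining 353 kg)
P12 (118 kg) → truck 4 (remaining 21 kg)
P13 (47 kg) → truck 2 (remaining 46 kg)

7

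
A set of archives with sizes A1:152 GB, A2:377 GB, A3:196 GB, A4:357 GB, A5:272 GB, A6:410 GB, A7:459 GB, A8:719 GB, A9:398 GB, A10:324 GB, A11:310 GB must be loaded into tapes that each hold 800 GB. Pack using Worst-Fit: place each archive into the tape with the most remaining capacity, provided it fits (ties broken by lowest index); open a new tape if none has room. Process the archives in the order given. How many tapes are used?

tape 1: place A1 (152 GB), 648 GB left
tape 1: place A2 (377 GB), 271 GB left
tape 1: place A3 (196 GB), 75 GB left
tape 2: place A4 (357 GB), 443 GB left
tape 2: place A5 (272 GB), 171 GB left
tape 3: place A6 (410 GB), 390 GB left
tape 4: place A7 (459 GB), 341 GB left
tape 5: place A8 (719 GB), 81 GB left
tape 6: place A9 (398 GB), 402 GB left
tape 6: place A10 (324 GB), 78 GB left
tape 3: place A11 (310 GB), 80 GB left

6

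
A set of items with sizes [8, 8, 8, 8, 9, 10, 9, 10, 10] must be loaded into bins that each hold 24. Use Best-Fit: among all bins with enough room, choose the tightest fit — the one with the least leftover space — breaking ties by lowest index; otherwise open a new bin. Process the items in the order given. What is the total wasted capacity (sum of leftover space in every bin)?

8 → bin 1 (remaining 16)
8 → bin 1 (remaining 8)
8 → bin 1 (remaining 0)
8 → bin 2 (remaining 16)
9 → bin 2 (remaining 7)
10 → bin 3 (remaining 14)
9 → bin 3 (remaining 5)
10 → bin 4 (remaining 14)
10 → bin 4 (remaining 4)
4 bins × 24 = 96; used 80; unused 16.

16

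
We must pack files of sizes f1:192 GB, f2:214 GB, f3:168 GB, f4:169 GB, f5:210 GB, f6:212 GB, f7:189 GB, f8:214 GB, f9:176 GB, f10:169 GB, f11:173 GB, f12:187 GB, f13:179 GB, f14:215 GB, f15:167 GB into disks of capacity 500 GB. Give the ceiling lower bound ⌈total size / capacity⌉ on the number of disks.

6

Total size = 192 + 214 + 168 + 169 + 210 + 212 + 189 + 214 + 176 + 169 + 173 + 187 + 179 + 215 + 167 = 2834 GB.
⌈2834 / 500⌉ = 6.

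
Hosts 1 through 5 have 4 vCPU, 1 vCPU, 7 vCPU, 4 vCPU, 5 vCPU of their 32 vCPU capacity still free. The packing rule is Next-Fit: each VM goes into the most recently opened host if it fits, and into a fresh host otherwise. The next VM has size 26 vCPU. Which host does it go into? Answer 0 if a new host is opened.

Next-Fit only looks at host 5, which has 5 vCPU free.
26 vCPU does not fit, so a new host is opened.

0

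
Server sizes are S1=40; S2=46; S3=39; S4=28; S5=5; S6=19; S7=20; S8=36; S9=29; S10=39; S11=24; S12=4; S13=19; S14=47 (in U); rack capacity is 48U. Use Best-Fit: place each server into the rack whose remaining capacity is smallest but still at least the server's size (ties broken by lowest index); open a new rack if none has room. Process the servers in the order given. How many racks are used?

9

rack 1: place S1 (40U), 8U left
rack 2: place S2 (46U), 2U left
rack 3: place S3 (39U), 9U left
rack 4: place S4 (28U), 20U left
rack 1: place S5 (5U), 3U left
rack 4: place S6 (19U), 1U left
rack 5: place S7 (20U), 28U left
rack 6: place S8 (36U), 12U left
rack 7: place S9 (29U), 19U left
rack 8: place S10 (39U), 9U left
rack 5: place S11 (24U), 4U left
rack 5: place S12 (4U), 0U left
rack 7: place S13 (19U), 0U left
rack 9: place S14 (47U), 1U left
Final racks: [40,5] [46] [39] [28,19] [20,24,4] [36] [29,19] [39] [47].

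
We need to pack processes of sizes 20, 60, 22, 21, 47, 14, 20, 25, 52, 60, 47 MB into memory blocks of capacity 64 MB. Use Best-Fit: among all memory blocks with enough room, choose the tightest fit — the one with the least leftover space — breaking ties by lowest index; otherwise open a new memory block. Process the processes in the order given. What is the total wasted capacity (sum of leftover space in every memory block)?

60

Put 20 MB in memory block 1; 44 MB remain.
Put 60 MB in memory block 2; 4 MB remain.
Put 22 MB in memory block 1; 22 MB remain.
Put 21 MB in memory block 1; 1 MB remain.
Put 47 MB in memory block 3; 17 MB remain.
Put 14 MB in memory block 3; 3 MB remain.
Put 20 MB in memory block 4; 44 MB remain.
Put 25 MB in memory block 4; 19 MB remain.
Put 52 MB in memory block 5; 12 MB remain.
Put 60 MB in memory block 6; 4 MB remain.
Put 47 MB in memory block 7; 17 MB remain.
7 memory blocks × 64 MB = 448 MB; used 388 MB; unused 60 MB.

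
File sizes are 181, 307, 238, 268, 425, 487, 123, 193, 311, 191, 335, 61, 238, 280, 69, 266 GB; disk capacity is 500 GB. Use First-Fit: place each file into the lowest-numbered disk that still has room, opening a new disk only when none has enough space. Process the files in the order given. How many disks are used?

Put 181 GB in disk 1; 319 GB remain.
Put 307 GB in disk 1; 12 GB remain.
Put 238 GB in disk 2; 262 GB remain.
Put 268 GB in disk 3; 232 GB remain.
Put 425 GB in disk 4; 75 GB remain.
Put 487 GB in disk 5; 13 GB remain.
Put 123 GB in disk 2; 139 GB remain.
Put 193 GB in disk 3; 39 GB remain.
Put 311 GB in disk 6; 189 GB remain.
Put 191 GB in disk 7; 309 GB remain.
Put 335 GB in disk 8; 165 GB remain.
Put 61 GB in disk 2; 78 GB remain.
Put 238 GB in disk 7; 71 GB remain.
Put 280 GB in disk 9; 220 GB remain.
Put 69 GB in disk 2; 9 GB remain.
Put 266 GB in disk 10; 234 GB remain.

10 disks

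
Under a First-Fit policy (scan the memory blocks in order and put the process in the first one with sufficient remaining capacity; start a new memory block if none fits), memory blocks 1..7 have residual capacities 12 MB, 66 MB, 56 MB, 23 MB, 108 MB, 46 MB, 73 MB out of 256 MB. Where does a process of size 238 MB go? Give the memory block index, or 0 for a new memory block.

No memory block has ≥ 238 MB free, so a new memory block is opened.

0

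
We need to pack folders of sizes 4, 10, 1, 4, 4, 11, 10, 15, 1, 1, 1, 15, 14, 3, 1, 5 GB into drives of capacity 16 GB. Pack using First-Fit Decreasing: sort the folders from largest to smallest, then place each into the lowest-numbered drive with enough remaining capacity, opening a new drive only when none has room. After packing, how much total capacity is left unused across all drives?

Sorted descending: 15, 15, 14, 11, 10, 10, 5, 4, 4, 4, 3, 1, 1, 1, 1, 1.
drive 1: place 15 GB, 1 GB left
drive 2: place 15 GB, 1 GB left
drive 3: place 14 GB, 2 GB left
drive 4: place 11 GB, 5 GB left
drive 5: place 10 GB, 6 GB left
drive 6: place 10 GB, 6 GB left
drive 4: place 5 GB, 0 GB left
drive 5: place 4 GB, 2 GB left
drive 6: place 4 GB, 2 GB left
drive 7: place 4 GB, 12 GB left
drive 7: place 3 GB, 9 GB left
drive 1: place 1 GB, 0 GB left
drive 2: place 1 GB, 0 GB left
drive 3: place 1 GB, 1 GB left
drive 3: place 1 GB, 0 GB left
drive 5: place 1 GB, 1 GB left
7 drives × 16 GB = 112 GB; used 100 GB; unused 12 GB.

12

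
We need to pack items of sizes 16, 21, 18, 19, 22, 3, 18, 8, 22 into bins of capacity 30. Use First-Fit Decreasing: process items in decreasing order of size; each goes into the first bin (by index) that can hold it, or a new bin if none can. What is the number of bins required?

Sorted descending: 22, 22, 21, 19, 18, 18, 16, 8, 3.
bin 1: place 22, 8 left
bin 2: place 22, 8 left
bin 3: place 21, 9 left
bin 4: place 19, 11 left
bin 5: place 18, 12 left
bin 6: place 18, 12 left
bin 7: place 16, 14 left
bin 1: place 8, 0 left
bin 2: place 3, 5 left

7 bins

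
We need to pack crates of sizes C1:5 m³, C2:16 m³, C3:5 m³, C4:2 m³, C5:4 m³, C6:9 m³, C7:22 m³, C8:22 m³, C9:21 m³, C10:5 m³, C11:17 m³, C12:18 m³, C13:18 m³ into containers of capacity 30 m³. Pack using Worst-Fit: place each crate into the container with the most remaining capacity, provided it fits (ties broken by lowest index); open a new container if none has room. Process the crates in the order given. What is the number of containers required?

8

C1 (5 m³) → container 1 (remaining 25 m³)
C2 (16 m³) → container 1 (remaining 9 m³)
C3 (5 m³) → container 1 (remaining 4 m³)
C4 (2 m³) → container 1 (remaining 2 m³)
C5 (4 m³) → container 2 (remaining 26 m³)
C6 (9 m³) → container 2 (remaining 17 m³)
C7 (22 m³) → container 3 (remaining 8 m³)
C8 (22 m³) → container 4 (remaining 8 m³)
C9 (21 m³) → container 5 (remaining 9 m³)
C10 (5 m³) → container 2 (remaining 12 m³)
C11 (17 m³) → container 6 (remaining 13 m³)
C12 (18 m³) → container 7 (remaining 12 m³)
C13 (18 m³) → container 8 (remaining 12 m³)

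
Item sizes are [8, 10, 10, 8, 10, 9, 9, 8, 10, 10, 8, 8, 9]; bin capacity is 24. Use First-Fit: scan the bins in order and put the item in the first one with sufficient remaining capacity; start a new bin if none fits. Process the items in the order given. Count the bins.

bin 1: place 8, 16 left
bin 1: place 10, 6 left
bin 2: place 10, 14 left
bin 2: place 8, 6 left
bin 3: place 10, 14 left
bin 3: place 9, 5 left
bin 4: place 9, 15 left
bin 4: place 8, 7 left
bin 5: place 10, 14 left
bin 5: place 10, 4 left
bin 6: place 8, 16 left
bin 6: place 8, 8 left
bin 7: place 9, 15 left
Final bins: [8,10] [10,8] [10,9] [9,8] [10,10] [8,8] [9].

7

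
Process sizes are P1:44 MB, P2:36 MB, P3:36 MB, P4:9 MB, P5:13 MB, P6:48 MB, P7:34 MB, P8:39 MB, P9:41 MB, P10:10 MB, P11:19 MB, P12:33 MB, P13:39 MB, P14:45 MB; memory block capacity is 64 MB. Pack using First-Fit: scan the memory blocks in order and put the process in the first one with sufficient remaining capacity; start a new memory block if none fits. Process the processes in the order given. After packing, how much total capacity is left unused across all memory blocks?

Put P1 (44 MB) in memory block 1; 20 MB remain.
Put P2 (36 MB) in memory block 2; 28 MB remain.
Put P3 (36 MB) in memory block 3; 28 MB remain.
Put P4 (9 MB) in memory block 1; 11 MB remain.
Put P5 (13 MB) in memory block 2; 15 MB remain.
Put P6 (48 MB) in memory block 4; 16 MB remain.
Put P7 (34 MB) in memory block 5; 30 MB remain.
Put P8 (39 MB) in memory block 6; 25 MB remain.
Put P9 (41 MB) in memory block 7; 23 MB remain.
Put P10 (10 MB) in memory block 1; 1 MB remain.
Put P11 (19 MB) in memory block 3; 9 MB remain.
Put P12 (33 MB) in memory block 8; 31 MB remain.
Put P13 (39 MB) in memory block 9; 25 MB remain.
Put P14 (45 MB) in memory block 10; 19 MB remain.
10 memory blocks × 64 MB = 640 MB; used 446 MB; unused 194 MB.

194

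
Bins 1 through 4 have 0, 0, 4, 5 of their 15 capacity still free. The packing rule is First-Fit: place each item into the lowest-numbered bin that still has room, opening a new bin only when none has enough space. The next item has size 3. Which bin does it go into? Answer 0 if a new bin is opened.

Bins with room: bin 3 (4), bin 4 (5).
The first with room is bin 3.

3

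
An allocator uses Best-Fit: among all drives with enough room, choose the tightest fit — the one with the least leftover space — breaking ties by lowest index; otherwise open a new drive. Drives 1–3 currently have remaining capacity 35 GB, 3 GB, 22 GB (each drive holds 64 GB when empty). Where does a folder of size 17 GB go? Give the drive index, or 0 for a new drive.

Drives with room: drive 1 (35 GB), drive 3 (22 GB).
Tightest fit is drive 3 with 22 GB free.

3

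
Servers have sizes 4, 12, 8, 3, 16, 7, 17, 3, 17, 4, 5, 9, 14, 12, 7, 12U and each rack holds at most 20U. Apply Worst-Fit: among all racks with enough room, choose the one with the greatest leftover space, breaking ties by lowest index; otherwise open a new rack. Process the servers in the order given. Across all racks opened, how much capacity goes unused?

rack 1: place 4U, 16U left
rack 1: place 12U, 4U left
rack 2: place 8U, 12U left
rack 2: place 3U, 9U left
rack 3: place 16U, 4U left
rack 2: place 7U, 2U left
rack 4: place 17U, 3U left
rack 1: place 3U, 1U left
rack 5: place 17U, 3U left
rack 3: place 4U, 0U left
rack 6: place 5U, 15U left
rack 6: place 9U, 6U left
rack 7: place 14U, 6U left
rack 8: place 12U, 8U left
rack 8: place 7U, 1U left
rack 9: place 12U, 8U left
9 racks × 20U = 180U; used 150U; unused 30U.

30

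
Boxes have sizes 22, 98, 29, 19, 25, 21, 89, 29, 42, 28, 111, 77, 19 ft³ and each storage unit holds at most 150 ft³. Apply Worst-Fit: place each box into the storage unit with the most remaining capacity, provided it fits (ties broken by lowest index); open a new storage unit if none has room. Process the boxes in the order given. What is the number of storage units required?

5

Put 22 ft³ in storage unit 1; 128 ft³ remain.
Put 98 ft³ in storage unit 1; 30 ft³ remain.
Put 29 ft³ in storage unit 1; 1 ft³ remain.
Put 19 ft³ in storage unit 2; 131 ft³ remain.
Put 25 ft³ in storage unit 2; 106 ft³ remain.
Put 21 ft³ in storage unit 2; 85 ft³ remain.
Put 89 ft³ in storage unit 3; 61 ft³ remain.
Put 29 ft³ in storage unit 2; 56 ft³ remain.
Put 42 ft³ in storage unit 3; 19 ft³ remain.
Put 28 ft³ in storage unit 2; 28 ft³ remain.
Put 111 ft³ in storage unit 4; 39 ft³ remain.
Put 77 ft³ in storage unit 5; 73 ft³ remain.
Put 19 ft³ in storage unit 5; 54 ft³ remain.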